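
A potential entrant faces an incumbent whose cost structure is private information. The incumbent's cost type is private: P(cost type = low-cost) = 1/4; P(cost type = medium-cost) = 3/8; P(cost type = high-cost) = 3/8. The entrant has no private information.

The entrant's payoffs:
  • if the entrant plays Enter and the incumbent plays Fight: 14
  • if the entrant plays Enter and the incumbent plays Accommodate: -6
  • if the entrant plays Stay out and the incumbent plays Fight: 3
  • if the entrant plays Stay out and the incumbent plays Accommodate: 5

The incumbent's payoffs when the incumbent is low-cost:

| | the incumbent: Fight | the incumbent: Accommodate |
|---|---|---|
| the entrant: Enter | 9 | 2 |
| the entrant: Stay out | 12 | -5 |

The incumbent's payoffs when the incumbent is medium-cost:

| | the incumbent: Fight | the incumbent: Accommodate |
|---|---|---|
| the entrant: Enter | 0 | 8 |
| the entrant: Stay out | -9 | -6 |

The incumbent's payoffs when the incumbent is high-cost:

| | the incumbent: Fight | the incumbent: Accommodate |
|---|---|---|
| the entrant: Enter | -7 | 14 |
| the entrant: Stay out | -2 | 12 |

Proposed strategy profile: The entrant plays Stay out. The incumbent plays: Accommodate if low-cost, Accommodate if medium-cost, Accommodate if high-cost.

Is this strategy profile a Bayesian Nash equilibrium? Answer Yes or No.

The entrant plays Stay out: E[Stay out] = 1/4·(5) + 3/8·(5) + 3/8·(5) = 5; E[Enter] = -6. Best-responding. ✓
The incumbent (cost type low-cost), facing Stay out: Fight gives 12, Accommodate gives -5. Proposed Accommodate is not best — profitable deviation exists. ✗
The incumbent (cost type medium-cost), facing Stay out: Fight gives -9, Accommodate gives -6. Proposed Accommodate is best. ✓
The incumbent (cost type high-cost), facing Stay out: Fight gives -2, Accommodate gives 12. Proposed Accommodate is best. ✓

No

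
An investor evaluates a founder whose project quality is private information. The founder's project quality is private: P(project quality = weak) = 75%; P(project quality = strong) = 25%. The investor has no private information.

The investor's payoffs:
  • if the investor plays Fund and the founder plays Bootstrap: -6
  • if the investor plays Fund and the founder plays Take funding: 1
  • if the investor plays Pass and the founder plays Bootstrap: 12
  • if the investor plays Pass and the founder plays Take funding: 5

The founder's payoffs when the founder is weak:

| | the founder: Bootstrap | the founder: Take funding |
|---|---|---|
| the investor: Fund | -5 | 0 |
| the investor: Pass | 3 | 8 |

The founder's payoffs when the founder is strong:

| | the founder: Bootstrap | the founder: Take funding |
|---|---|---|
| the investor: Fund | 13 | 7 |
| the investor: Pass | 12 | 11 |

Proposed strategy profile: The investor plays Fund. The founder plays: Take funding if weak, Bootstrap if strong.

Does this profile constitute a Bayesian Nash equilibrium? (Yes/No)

No

A profile is a BNE iff every type of every player is best-responding given beliefs about the other side.
The investor plays Fund: E[Fund] = 0.75·(1) + 0.25·(-6) = -0.75; E[Pass] = 6.75. Not best-responding. ✗
The founder (project quality weak), facing Fund: Bootstrap gives -5, Take funding gives 0. Proposed Take funding is best. ✓
The founder (project quality strong), facing Fund: Bootstrap gives 13, Take funding gives 7. Proposed Bootstrap is best. ✓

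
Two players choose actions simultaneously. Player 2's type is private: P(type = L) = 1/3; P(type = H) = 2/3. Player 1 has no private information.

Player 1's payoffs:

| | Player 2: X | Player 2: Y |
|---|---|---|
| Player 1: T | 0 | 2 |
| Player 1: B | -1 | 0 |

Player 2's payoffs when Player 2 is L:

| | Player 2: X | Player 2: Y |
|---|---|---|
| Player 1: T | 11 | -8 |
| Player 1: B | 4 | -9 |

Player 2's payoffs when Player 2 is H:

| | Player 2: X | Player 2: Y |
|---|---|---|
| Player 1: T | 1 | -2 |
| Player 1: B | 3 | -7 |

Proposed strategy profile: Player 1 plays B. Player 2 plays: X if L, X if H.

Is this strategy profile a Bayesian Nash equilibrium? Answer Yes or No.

Player 1 plays B: E[B] = 1/3·(-1) + 2/3·(-1) = -1; E[T] = 0. Not best-responding. ✗
Player 2 (type L), facing B: X gives 4, Y gives -9. Proposed X is best. ✓
Player 2 (type H), facing B: X gives 3, Y gives -7. Proposed X is best. ✓

No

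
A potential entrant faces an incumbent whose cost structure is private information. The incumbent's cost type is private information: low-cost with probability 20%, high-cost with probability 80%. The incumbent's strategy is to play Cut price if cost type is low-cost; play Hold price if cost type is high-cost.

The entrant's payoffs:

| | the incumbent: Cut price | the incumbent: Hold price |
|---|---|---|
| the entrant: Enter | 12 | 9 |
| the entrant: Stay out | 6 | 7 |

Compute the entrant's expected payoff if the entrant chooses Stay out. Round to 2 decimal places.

6.80

E[Stay out] = 0.2·6 + 0.8·7 = 1.2 + 5.6 = 6.8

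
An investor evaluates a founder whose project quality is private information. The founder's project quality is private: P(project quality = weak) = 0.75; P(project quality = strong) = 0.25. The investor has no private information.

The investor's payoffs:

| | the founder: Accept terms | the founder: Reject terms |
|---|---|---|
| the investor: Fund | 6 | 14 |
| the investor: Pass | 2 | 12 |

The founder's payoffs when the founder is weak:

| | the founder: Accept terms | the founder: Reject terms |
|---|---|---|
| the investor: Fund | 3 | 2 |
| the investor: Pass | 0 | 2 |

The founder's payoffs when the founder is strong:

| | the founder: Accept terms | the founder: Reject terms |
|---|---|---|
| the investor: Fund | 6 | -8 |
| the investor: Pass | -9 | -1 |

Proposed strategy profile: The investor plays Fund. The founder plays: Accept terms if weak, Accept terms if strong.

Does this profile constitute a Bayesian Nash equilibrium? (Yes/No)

Yes

The investor plays Fund: E[Fund] = 0.75·(6) + 0.25·(6) = 6; E[Pass] = 2. Best-responding. ✓
The founder (project quality weak), facing Fund: Accept terms gives 3, Reject terms gives 2. Proposed Accept terms is best. ✓
The founder (project quality strong), facing Fund: Accept terms gives 6, Reject terms gives -8. Proposed Accept terms is best. ✓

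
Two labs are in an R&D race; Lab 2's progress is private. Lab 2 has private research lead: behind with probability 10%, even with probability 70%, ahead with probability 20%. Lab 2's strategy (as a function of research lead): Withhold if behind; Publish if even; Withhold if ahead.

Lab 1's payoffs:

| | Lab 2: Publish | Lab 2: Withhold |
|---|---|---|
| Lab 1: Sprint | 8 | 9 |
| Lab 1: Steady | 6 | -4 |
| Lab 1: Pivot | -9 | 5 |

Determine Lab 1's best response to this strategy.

Sprint

Compute Lab 1's expected payoff for each action, taking the expectation over Lab 2's type.
E[Sprint] = 0.1·(9) + 0.7·(8) + 0.2·(9) = 8.3
E[Steady] = 0.1·(-4) + 0.7·(6) + 0.2·(-4) = 3
E[Pivot] = 0.1·(5) + 0.7·(-9) + 0.2·(5) = -4.8
Best response: Sprint (8.3 is the largest).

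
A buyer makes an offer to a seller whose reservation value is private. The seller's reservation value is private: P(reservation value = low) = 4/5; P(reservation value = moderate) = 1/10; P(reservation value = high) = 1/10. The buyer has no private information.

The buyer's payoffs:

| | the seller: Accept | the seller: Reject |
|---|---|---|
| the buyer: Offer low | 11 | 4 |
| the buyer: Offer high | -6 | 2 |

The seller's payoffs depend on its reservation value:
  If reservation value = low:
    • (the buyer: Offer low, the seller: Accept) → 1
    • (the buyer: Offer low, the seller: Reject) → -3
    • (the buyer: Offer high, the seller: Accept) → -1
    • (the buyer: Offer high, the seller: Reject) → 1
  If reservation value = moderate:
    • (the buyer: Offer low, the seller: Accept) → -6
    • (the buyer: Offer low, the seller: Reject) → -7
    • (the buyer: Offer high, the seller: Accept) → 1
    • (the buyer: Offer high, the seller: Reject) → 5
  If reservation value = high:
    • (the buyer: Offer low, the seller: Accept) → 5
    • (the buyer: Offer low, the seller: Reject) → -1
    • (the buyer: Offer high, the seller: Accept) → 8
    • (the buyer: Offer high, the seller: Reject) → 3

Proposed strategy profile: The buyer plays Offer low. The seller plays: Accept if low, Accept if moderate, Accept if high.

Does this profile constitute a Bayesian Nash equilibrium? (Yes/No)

A profile is a BNE iff every type of every player is best-responding given beliefs about the other side.
The buyer plays Offer low: E[Offer low] = 4/5·(11) + 1/10·(11) + 1/10·(11) = 11; E[Offer high] = -6. Best-responding. ✓
The seller (reservation value low), facing Offer low: Accept gives 1, Reject gives -3. Proposed Accept is best. ✓
The seller (reservation value moderate), facing Offer low: Accept gives -6, Reject gives -7. Proposed Accept is best. ✓
The seller (reservation value high), facing Offer low: Accept gives 5, Reject gives -1. Proposed Accept is best. ✓

Yes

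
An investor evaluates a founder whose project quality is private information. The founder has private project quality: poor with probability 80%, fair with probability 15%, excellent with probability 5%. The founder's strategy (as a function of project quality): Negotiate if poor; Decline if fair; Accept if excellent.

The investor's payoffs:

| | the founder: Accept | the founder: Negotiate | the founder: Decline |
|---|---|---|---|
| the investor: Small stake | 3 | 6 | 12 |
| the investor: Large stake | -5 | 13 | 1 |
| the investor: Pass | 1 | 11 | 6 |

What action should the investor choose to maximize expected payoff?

E[Small stake] = 0.8·(6) + 0.15·(12) + 0.05·(3) = 6.75
E[Large stake] = 0.8·(13) + 0.15·(1) + 0.05·(-5) = 10.3
E[Pass] = 0.8·(11) + 0.15·(6) + 0.05·(1) = 9.75
Best response: Large stake (10.3 is the largest).

Large stake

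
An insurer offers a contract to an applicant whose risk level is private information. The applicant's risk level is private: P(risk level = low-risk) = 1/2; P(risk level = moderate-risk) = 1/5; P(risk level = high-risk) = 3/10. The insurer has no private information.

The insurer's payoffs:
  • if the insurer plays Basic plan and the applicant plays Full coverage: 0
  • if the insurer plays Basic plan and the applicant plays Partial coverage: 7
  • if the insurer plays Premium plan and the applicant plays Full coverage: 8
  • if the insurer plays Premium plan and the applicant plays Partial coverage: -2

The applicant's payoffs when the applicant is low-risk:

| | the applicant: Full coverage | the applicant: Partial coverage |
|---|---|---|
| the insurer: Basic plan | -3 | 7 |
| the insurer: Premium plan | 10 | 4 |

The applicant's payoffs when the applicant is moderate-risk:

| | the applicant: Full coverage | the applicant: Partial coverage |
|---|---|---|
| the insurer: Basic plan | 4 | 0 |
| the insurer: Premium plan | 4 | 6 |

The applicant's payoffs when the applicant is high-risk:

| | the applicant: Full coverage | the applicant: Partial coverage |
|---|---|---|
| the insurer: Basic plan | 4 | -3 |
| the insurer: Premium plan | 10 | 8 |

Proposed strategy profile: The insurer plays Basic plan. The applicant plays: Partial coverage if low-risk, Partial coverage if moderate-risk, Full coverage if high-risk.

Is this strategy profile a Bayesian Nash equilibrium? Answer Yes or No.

No

The insurer plays Basic plan: E[Basic plan] = 1/2·(7) + 1/5·(7) + 3/10·(0) = 49/10; E[Premium plan] = 1. Best-responding. ✓
The applicant (risk level low-risk), facing Basic plan: Full coverage gives -3, Partial coverage gives 7. Proposed Partial coverage is best. ✓
The applicant (risk level moderate-risk), facing Basic plan: Full coverage gives 4, Partial coverage gives 0. Proposed Partial coverage is not best — profitable deviation exists. ✗
The applicant (risk level high-risk), facing Basic plan: Full coverage gives 4, Partial coverage gives -3. Proposed Full coverage is best. ✓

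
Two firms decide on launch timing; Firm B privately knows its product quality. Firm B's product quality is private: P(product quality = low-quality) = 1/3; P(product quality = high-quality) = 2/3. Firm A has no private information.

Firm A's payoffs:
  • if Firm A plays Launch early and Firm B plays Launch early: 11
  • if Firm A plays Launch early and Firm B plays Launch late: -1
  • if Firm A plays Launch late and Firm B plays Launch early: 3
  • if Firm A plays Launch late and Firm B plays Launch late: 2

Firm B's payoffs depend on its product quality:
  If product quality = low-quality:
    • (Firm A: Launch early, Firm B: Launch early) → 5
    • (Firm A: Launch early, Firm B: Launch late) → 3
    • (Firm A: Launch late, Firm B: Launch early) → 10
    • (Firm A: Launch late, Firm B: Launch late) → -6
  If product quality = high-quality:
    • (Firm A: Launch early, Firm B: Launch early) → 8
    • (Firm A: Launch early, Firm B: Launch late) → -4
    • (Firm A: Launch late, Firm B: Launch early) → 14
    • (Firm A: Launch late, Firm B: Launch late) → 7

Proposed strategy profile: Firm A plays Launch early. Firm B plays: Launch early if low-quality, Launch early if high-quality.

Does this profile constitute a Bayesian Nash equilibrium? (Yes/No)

Yes

Firm A plays Launch early: E[Launch early] = 1/3·(11) + 2/3·(11) = 11; E[Launch late] = 3. Best-responding. ✓
Firm B (product quality low-quality), facing Launch early: Launch early gives 5, Launch late gives 3. Proposed Launch early is best. ✓
Firm B (product quality high-quality), facing Launch early: Launch early gives 8, Launch late gives -4. Proposed Launch early is best. ✓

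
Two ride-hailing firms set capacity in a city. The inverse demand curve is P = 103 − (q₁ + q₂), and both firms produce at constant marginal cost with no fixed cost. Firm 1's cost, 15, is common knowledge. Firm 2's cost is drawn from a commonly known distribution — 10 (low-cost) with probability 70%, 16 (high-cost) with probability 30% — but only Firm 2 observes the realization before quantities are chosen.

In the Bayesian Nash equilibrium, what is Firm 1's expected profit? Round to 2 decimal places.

799.00

Firm 2 with cost c maximizes (103 − (q₁+q₂) − c)·q₂, giving q₂(c) = (103 − c − q₁)/2.
E[c₂] = 0.7·10 + 0.3·16 = 11.8
Firm 1's FOC against E[q₂] yields q₁ = (103 − 2·15 + E[c₂])/3 = (103 − 30 + 11.8)/3 = 28.2667.
E[P] = 103 − (q₁ + E[q₂]) = 43.2667; Firm 1's expected profit = (E[P] − 15)·q₁ = (43.2667 − 15)·28.2667 = 799.004.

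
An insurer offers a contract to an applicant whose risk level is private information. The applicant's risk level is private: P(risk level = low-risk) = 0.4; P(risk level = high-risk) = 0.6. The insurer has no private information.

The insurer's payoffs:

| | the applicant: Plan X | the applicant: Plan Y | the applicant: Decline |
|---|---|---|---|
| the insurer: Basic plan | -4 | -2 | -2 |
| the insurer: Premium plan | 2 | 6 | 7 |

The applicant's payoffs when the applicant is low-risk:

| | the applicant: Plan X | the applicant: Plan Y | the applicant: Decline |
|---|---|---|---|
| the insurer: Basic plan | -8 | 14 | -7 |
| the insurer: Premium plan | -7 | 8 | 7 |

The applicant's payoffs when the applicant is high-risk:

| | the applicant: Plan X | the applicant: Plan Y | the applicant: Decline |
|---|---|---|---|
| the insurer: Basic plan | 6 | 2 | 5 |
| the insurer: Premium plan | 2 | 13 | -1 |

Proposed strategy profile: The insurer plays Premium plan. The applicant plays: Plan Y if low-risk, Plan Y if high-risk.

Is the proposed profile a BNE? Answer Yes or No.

The insurer plays Premium plan: E[Premium plan] = 0.4·(6) + 0.6·(6) = 6; E[Basic plan] = -2. Best-responding. ✓
The applicant (risk level low-risk), facing Premium plan: Plan X gives -7, Plan Y gives 8, Decline gives 7. Proposed Plan Y is best. ✓
The applicant (risk level high-risk), facing Premium plan: Plan X gives 2, Plan Y gives 13, Decline gives -1. Proposed Plan Y is best. ✓

Yes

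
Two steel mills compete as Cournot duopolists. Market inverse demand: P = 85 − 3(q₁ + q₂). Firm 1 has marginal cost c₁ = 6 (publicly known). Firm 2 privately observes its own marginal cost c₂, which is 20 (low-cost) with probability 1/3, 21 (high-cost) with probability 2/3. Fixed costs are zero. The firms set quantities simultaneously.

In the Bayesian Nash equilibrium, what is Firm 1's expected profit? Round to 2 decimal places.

Firm 2 with cost c maximizes (85 − 3(q₁+q₂) − c)·q₂, giving q₂(c) = (85 − c − 3q₁)/6.
E[c₂] = 1/3·20 + 2/3·21 = 20.6667
Firm 1's FOC against E[q₂] yields q₁ = (85 − 2·6 + E[c₂])/9 = (85 − 12 + 20.6667)/9 = 10.4074.
E[P] = 85 − 3·(q₁ + E[q₂]) = 37.2222; Firm 1's expected profit = (E[P] − 6)·q₁ = (37.2222 − 6)·10.4074 = 324.942.

324.94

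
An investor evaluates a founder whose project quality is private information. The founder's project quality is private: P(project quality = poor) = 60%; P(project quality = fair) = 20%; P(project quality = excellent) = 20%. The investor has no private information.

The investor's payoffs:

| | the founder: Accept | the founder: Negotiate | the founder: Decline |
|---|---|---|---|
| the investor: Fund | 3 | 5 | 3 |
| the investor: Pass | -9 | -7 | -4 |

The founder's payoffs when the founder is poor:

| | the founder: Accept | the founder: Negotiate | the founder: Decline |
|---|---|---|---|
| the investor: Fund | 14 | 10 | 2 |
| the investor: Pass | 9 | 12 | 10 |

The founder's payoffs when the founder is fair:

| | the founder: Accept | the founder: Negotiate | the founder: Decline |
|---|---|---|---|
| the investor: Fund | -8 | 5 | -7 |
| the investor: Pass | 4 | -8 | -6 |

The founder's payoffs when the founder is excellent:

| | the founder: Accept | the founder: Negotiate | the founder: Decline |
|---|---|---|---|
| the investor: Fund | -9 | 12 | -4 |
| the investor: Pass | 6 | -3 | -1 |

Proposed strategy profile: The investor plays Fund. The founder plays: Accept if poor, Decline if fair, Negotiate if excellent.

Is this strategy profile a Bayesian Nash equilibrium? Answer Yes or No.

The investor plays Fund: E[Fund] = 0.6·(3) + 0.2·(3) + 0.2·(5) = 3.4; E[Pass] = -7.6. Best-responding. ✓
The founder (project quality poor), facing Fund: Accept gives 14, Negotiate gives 10, Decline gives 2. Proposed Accept is best. ✓
The founder (project quality fair), facing Fund: Accept gives -8, Negotiate gives 5, Decline gives -7. Proposed Decline is not best — profitable deviation exists. ✗
The founder (project quality excellent), facing Fund: Accept gives -9, Negotiate gives 12, Decline gives -4. Proposed Negotiate is best. ✓

No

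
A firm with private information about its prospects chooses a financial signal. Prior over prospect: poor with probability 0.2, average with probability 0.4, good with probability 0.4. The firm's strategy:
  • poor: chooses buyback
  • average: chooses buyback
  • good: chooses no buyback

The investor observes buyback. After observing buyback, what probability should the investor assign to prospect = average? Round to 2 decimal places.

Apply Bayes' rule using the sender's strategy as the likelihood.
P(buyback) = 0.2·1 + 0.4·1 + 0.4·0 = 0.6
P(average | buyback) = (0.4·1) / 0.6 = 0.4 / 0.6 = 0.666667

0.67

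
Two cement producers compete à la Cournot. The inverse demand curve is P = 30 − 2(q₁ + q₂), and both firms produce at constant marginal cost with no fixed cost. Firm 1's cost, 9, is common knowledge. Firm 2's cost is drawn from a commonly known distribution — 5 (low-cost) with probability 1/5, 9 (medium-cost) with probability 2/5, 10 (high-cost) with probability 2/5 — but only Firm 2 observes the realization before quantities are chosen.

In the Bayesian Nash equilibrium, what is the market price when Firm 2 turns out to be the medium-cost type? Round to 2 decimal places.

16.07

Type-c best response for Firm 2: q₂(c) = (30 − c)/4 − q₁/2.
Firm 1 maximizes expected profit; its first-order condition is 30 − 4q₁ − 2E[q₂] − 9 = 0.
Substituting E[q₂] and solving: E[c₂] = 8.6, so q₁ = (30 − 2·9 + 8.6)/6 = 3.43333.
q₂(medium-cost) = 3.53333, so P = 30 − 2·(3.43333 + 3.53333) = 16.0667.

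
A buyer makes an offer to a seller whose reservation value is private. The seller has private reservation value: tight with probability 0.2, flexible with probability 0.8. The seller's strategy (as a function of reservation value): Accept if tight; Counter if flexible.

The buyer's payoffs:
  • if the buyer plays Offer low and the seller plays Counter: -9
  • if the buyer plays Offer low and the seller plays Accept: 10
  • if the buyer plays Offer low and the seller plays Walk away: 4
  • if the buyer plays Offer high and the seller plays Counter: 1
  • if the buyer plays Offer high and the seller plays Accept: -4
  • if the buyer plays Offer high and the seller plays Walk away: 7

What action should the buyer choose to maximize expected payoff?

E[Offer low] = 0.2·(10) + 0.8·(-9) = -5.2
E[Offer high] = 0.2·(-4) + 0.8·(1) = 0
Best response: Offer high (0 is the largest).

Offer high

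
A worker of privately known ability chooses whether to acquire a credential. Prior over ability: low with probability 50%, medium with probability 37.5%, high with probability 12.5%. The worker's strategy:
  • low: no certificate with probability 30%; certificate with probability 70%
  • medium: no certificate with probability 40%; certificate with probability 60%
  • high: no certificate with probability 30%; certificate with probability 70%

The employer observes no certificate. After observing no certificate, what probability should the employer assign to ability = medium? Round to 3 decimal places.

P(no certificate) = 0.5·0.3 + 0.375·0.4 + 0.125·0.3 = 0.3375
P(medium | no certificate) = (0.375·0.4) / 0.3375 = 0.15 / 0.3375 = 0.444444

0.444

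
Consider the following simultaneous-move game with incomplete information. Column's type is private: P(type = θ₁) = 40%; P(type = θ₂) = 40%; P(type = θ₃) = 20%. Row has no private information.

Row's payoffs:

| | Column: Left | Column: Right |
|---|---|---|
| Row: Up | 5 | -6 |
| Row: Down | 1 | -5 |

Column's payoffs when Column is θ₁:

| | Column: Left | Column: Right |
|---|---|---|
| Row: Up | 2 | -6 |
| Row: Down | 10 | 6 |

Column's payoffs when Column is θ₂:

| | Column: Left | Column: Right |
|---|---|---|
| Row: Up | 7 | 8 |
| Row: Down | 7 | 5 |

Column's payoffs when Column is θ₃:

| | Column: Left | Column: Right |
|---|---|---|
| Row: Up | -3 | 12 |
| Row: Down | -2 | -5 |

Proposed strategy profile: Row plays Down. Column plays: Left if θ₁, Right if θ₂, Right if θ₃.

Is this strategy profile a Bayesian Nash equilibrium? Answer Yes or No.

Row plays Down: E[Down] = 0.4·(1) + 0.4·(-5) + 0.2·(-5) = -2.6; E[Up] = -1.6. Not best-responding. ✗
Column (type θ₁), facing Down: Left gives 10, Right gives 6. Proposed Left is best. ✓
Column (type θ₂), facing Down: Left gives 7, Right gives 5. Proposed Right is not best — profitable deviation exists. ✗
Column (type θ₃), facing Down: Left gives -2, Right gives -5. Proposed Right is not best — profitable deviation exists. ✗

No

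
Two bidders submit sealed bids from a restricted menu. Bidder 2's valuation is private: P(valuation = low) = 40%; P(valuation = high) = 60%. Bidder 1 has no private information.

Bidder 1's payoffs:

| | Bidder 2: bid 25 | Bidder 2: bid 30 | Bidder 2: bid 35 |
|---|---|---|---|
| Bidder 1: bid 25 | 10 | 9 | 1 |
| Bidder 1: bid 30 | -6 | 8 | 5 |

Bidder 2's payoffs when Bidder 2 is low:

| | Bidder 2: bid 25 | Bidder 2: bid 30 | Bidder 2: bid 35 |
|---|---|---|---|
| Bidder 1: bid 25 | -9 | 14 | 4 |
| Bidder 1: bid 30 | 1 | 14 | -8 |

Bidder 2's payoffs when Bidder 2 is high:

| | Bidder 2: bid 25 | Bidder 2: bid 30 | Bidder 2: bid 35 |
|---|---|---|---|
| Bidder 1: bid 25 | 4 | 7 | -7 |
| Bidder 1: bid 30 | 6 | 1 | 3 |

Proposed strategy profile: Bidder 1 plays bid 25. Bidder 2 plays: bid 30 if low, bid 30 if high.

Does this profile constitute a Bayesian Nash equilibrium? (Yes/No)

Bidder 1 plays bid 25: E[bid 25] = 0.4·(9) + 0.6·(9) = 9; E[bid 30] = 8. Best-responding. ✓
Bidder 2 (valuation low), facing bid 25: bid 25 gives -9, bid 30 gives 14, bid 35 gives 4. Proposed bid 30 is best. ✓
Bidder 2 (valuation high), facing bid 25: bid 25 gives 4, bid 30 gives 7, bid 35 gives -7. Proposed bid 30 is best. ✓

Yes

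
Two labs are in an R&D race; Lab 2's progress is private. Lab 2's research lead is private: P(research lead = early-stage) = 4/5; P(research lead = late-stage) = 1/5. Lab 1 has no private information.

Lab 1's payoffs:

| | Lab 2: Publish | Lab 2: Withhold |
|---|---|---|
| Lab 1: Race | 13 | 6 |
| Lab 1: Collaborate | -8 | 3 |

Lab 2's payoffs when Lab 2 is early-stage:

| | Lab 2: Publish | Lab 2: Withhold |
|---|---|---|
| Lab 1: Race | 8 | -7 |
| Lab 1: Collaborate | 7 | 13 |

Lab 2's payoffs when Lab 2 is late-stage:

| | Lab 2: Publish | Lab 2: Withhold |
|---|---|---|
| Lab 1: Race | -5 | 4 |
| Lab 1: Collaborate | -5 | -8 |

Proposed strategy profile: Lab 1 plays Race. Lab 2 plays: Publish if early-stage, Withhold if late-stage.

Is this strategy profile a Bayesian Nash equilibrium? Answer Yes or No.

Yes

Lab 1 plays Race: E[Race] = 4/5·(13) + 1/5·(6) = 58/5; E[Collaborate] = -29/5. Best-responding. ✓
Lab 2 (research lead early-stage), facing Race: Publish gives 8, Withhold gives -7. Proposed Publish is best. ✓
Lab 2 (research lead late-stage), facing Race: Publish gives -5, Withhold gives 4. Proposed Withhold is best. ✓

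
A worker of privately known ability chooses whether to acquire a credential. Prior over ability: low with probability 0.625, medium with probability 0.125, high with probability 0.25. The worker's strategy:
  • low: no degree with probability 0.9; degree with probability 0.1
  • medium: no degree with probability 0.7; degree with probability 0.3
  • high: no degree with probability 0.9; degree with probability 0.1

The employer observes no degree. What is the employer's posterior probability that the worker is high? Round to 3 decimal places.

0.257

P(no degree) = 0.625·0.9 + 0.125·0.7 + 0.25·0.9 = 0.875
P(high | no degree) = (0.25·0.9) / 0.875 = 0.225 / 0.875 = 0.257143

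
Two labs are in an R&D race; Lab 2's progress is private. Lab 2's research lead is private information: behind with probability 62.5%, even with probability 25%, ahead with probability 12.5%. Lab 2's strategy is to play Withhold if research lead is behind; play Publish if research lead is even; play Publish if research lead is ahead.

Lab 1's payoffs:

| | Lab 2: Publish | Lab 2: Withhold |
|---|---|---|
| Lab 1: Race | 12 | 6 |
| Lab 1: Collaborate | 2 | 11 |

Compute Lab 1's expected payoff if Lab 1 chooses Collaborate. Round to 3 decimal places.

7.625

Take the expectation over Lab 2's research lead, weighting each type's action by its prior probability.
E[Collaborate] = 0.625·11 + 0.25·2 + 0.125·2 = 6.875 + 0.5 + 0.25 = 7.625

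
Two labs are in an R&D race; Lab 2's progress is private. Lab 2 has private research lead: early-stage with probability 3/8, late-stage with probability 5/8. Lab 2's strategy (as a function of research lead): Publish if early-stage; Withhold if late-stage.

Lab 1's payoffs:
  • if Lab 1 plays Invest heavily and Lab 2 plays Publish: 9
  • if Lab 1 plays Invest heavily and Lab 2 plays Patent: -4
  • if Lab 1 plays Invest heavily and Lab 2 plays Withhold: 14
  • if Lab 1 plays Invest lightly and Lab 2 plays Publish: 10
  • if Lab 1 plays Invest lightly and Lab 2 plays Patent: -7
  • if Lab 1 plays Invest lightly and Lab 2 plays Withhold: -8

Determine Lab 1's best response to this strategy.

E[Invest heavily] = 3/8·(9) + 5/8·(14) = 97/8
E[Invest lightly] = 3/8·(10) + 5/8·(-8) = -5/4
Best response: Invest heavily (97/8 is the largest).

Invest heavily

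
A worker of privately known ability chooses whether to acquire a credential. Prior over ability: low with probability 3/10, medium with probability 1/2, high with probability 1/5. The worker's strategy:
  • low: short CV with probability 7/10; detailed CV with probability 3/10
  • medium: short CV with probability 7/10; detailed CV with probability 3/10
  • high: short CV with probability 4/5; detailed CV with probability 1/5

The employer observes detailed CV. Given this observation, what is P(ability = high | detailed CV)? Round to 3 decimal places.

P(detailed CV) = (3/10)·(3/10) + (1/2)·(3/10) + (1/5)·(1/5) = 7/25
P(high | detailed CV) = ((1/5)·(1/5)) / (7/25) = (1/25) / (7/25) = 1/7

0.143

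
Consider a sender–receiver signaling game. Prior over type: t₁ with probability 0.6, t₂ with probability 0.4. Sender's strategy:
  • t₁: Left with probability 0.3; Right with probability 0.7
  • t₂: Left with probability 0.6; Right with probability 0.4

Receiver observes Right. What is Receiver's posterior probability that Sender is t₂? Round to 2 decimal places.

Apply Bayes' rule using the sender's strategy as the likelihood.
P(Right) = 0.6·0.7 + 0.4·0.4 = 0.58
P(t₂ | Right) = (0.4·0.4) / 0.58 = 0.16 / 0.58 = 0.275862

0.28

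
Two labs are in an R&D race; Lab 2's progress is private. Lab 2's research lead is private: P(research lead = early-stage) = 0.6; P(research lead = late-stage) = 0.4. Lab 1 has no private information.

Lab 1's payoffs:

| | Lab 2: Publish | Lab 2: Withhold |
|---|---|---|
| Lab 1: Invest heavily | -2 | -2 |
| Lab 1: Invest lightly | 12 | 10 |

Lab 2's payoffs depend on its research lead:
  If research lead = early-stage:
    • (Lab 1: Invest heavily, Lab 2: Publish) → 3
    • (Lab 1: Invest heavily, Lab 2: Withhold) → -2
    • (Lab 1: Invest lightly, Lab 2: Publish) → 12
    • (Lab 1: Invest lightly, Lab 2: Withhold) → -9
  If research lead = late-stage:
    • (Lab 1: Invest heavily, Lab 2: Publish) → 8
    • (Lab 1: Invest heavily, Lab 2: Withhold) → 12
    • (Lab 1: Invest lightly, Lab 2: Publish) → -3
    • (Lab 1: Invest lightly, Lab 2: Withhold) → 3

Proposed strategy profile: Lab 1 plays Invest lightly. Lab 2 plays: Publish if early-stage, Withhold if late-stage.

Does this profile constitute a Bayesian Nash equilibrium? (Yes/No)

Yes

A profile is a BNE iff every type of every player is best-responding given beliefs about the other side.
Lab 1 plays Invest lightly: E[Invest lightly] = 0.6·(12) + 0.4·(10) = 11.2; E[Invest heavily] = -2. Best-responding. ✓
Lab 2 (research lead early-stage), facing Invest lightly: Publish gives 12, Withhold gives -9. Proposed Publish is best. ✓
Lab 2 (research lead late-stage), facing Invest lightly: Publish gives -3, Withhold gives 3. Proposed Withhold is best. ✓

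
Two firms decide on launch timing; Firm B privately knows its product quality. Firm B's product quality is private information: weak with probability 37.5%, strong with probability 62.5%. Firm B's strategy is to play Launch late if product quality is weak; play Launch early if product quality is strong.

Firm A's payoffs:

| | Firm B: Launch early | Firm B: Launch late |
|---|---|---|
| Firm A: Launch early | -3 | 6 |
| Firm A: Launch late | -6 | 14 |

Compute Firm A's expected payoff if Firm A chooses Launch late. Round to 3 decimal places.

1.500

E[Launch late] = 0.375·14 + 0.625·(-6) = 5.25 + (-3.75) = 1.5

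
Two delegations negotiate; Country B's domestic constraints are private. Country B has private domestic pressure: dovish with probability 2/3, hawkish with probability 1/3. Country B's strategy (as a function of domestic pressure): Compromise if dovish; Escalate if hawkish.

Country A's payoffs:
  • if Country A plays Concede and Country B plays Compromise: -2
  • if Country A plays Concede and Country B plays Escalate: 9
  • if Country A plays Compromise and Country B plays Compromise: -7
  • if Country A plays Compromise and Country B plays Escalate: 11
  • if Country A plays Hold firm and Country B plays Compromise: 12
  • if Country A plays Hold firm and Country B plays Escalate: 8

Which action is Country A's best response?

Hold firm

Compute Country A's expected payoff for each action, taking the expectation over Country B's type.
E[Concede] = 2/3·(-2) + 1/3·(9) = 5/3
E[Compromise] = 2/3·(-7) + 1/3·(11) = -1
E[Hold firm] = 2/3·(12) + 1/3·(8) = 32/3
Best response: Hold firm (32/3 is the largest).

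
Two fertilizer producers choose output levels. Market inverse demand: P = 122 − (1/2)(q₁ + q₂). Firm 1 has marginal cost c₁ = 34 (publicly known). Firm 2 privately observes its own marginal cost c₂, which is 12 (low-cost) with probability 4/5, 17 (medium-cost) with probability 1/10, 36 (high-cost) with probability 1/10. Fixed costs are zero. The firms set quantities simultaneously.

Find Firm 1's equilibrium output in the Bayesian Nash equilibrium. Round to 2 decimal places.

45.93

Each type of Firm 2 best-responds to q₁; Firm 1 best-responds to the expected q₂ over Firm 2's types.
Firm 2 with cost c maximizes (122 − (1/2)(q₁+q₂) − c)·q₂, giving q₂(c) = (122 − c − (1/2)q₁).
E[c₂] = 4/5·12 + 1/10·17 + 1/10·36 = 14.9
Firm 1's FOC against E[q₂] yields q₁ = (122 − 2·34 + E[c₂])/(3/2) = (122 − 68 + 14.9)/(3/2) = 45.9333.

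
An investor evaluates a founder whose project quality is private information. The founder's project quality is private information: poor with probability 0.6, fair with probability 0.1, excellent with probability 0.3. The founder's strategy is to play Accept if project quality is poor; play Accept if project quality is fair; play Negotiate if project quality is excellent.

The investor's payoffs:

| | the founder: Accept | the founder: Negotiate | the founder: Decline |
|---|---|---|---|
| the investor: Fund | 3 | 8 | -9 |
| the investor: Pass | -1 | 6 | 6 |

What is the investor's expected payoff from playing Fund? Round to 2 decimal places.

4.50

E[Fund] = 0.6·3 + 0.1·3 + 0.3·8 = 1.8 + 0.3 + 2.4 = 4.5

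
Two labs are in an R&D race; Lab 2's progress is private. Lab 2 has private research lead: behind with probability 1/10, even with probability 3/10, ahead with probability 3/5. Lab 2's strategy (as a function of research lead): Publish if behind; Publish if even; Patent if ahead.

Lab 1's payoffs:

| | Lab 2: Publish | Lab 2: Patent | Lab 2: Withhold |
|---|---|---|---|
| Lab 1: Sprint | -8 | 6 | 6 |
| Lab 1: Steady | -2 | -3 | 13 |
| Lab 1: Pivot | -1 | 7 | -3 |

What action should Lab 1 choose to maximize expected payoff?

Pivot

E[Sprint] = 1/10·(-8) + 3/10·(-8) + 3/5·(6) = 2/5
E[Steady] = 1/10·(-2) + 3/10·(-2) + 3/5·(-3) = -13/5
E[Pivot] = 1/10·(-1) + 3/10·(-1) + 3/5·(7) = 19/5
Best response: Pivot (19/5 is the largest).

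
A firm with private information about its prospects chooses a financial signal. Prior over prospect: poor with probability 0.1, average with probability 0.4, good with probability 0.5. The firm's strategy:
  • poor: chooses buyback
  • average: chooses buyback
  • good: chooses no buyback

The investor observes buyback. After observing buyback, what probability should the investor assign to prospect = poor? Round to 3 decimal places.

Apply Bayes' rule using the sender's strategy as the likelihood.
P(buyback) = 0.1·1 + 0.4·1 + 0.5·0 = 0.5
P(poor | buyback) = (0.1·1) / 0.5 = 0.1 / 0.5 = 0.2

0.200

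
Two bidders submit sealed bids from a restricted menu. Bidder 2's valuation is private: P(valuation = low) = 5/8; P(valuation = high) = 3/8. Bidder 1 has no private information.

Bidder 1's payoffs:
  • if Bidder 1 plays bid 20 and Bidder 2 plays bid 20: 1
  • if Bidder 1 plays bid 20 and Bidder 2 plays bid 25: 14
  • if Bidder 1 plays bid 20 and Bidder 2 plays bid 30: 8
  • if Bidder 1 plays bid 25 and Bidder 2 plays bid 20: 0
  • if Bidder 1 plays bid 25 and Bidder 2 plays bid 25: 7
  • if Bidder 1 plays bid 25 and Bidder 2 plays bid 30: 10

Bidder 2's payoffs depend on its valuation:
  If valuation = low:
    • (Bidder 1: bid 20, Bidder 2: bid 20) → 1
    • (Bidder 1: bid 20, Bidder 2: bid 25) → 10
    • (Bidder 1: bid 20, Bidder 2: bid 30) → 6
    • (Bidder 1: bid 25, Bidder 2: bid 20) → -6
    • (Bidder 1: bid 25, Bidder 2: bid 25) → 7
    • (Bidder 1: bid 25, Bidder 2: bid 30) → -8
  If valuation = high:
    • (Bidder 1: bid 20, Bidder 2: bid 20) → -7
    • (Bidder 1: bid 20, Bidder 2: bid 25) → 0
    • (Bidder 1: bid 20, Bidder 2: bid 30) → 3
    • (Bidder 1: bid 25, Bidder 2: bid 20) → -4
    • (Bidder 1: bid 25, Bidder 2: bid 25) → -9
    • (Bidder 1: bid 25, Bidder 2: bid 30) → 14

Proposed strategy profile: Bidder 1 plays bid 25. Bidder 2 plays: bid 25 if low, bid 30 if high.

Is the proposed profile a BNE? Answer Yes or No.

No

Bidder 1 plays bid 25: E[bid 25] = 5/8·(7) + 3/8·(10) = 65/8; E[bid 20] = 47/4. Not best-responding. ✗
Bidder 2 (valuation low), facing bid 25: bid 20 gives -6, bid 25 gives 7, bid 30 gives -8. Proposed bid 25 is best. ✓
Bidder 2 (valuation high), facing bid 25: bid 20 gives -4, bid 25 gives -9, bid 30 gives 14. Proposed bid 30 is best. ✓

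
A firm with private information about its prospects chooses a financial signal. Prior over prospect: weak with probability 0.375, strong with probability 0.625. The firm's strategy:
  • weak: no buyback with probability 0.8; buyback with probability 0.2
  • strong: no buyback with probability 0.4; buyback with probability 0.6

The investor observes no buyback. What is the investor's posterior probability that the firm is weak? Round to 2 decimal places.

0.55

Apply Bayes' rule using the sender's strategy as the likelihood.
P(no buyback) = 0.375·0.8 + 0.625·0.4 = 0.55
P(weak | no buyback) = (0.375·0.8) / 0.55 = 0.3 / 0.55 = 0.545455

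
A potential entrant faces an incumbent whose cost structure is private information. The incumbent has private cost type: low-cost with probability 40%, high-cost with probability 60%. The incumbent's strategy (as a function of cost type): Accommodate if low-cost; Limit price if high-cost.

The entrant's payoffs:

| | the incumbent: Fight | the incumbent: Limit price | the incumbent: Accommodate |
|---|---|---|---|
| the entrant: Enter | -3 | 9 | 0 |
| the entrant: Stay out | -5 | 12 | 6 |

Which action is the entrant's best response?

Stay out

Compute the entrant's expected payoff for each action, taking the expectation over the incumbent's type.
E[Enter] = 0.4·(0) + 0.6·(9) = 5.4
E[Stay out] = 0.4·(6) + 0.6·(12) = 9.6
Best response: Stay out (9.6 is the largest).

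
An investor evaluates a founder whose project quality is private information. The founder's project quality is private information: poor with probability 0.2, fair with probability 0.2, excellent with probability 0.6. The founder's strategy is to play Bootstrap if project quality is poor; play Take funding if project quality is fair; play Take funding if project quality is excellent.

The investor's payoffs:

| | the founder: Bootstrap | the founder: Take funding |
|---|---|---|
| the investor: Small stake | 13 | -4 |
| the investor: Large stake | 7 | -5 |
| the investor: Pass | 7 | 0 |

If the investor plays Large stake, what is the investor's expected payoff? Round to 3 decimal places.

-2.600

Take the expectation over the founder's project quality, weighting each type's action by its prior probability.
E[Large stake] = 0.2·7 + 0.2·(-5) + 0.6·(-5) = 1.4 + (-1) + (-3) = -2.6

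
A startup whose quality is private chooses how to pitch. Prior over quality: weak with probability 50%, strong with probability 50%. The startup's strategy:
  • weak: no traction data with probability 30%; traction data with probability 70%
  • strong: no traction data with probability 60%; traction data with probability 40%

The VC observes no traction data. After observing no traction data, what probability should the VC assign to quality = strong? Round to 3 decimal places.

P(no traction data) = 0.5·0.3 + 0.5·0.6 = 0.45
P(strong | no traction data) = (0.5·0.6) / 0.45 = 0.3 / 0.45 = 0.666667

0.667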